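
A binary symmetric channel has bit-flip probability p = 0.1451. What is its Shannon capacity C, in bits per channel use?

For BSC with error probability p:
C = 1 - H(p) where H(p) is binary entropy
H(0.1451) = -0.1451 × log₂(0.1451) - 0.8549 × log₂(0.8549)
H(p) = 0.5974
C = 1 - 0.5974 = 0.4026 bits/use


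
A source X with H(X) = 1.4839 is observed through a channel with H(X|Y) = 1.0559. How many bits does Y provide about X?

I(X;Y) = H(X) - H(X|Y)
I(X;Y) = 1.4839 - 1.0559 = 0.428 bits


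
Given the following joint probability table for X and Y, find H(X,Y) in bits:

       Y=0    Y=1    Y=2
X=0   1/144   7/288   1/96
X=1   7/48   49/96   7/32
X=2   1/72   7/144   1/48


H(X,Y) = -Σ p(x,y) log₂ p(x,y)
  p(0,0)=1/144: -0.0069 × log₂(0.0069) = 0.0498
  p(0,1)=7/288: -0.0243 × log₂(0.0243) = 0.1303
  p(0,2)=1/96: -0.0104 × log₂(0.0104) = 0.0686
  p(1,0)=7/48: -0.1458 × log₂(0.1458) = 0.4051
  p(1,1)=49/96: -0.5104 × log₂(0.5104) = 0.4952
  p(1,2)=7/32: -0.2188 × log₂(0.2188) = 0.4796
  p(2,0)=1/72: -0.0139 × log₂(0.0139) = 0.0857
  p(2,1)=7/144: -0.0486 × log₂(0.0486) = 0.2121
  p(2,2)=1/48: -0.0208 × log₂(0.0208) = 0.1164
H(X,Y) = 2.0428 bits


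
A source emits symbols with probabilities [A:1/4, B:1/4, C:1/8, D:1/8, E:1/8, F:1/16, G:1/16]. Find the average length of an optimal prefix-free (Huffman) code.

Huffman tree construction:
Combine smallest probabilities repeatedly
Resulting codes:
  A: 00 (length 2)
  B: 01 (length 2)
  C: 100 (length 3)
  D: 101 (length 3)
  E: 110 (length 3)
  F: 1110 (length 4)
  G: 1111 (length 4)
Average length = Σ p(s) × length(s) = 2.6250 bits


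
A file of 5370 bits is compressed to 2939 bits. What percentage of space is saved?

Space savings = (1 - Compressed/Original) × 100%
= (1 - 2939/5370) × 100%
= 45.27%


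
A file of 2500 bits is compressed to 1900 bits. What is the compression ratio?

Compression ratio = Original / Compressed
= 2500 / 1900 = 1.32:1


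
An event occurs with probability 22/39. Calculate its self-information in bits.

Information content I(x) = -log₂(p(x))
I = -log₂(22/39) = -log₂(0.5641)
I = 0.8260 bits


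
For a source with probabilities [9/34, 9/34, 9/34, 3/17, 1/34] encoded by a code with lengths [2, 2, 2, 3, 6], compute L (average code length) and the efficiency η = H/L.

Average length L = Σ p_i × l_i = 2.2941 bits
Entropy H = 2.1140 bits
Efficiency η = H/L × 100% = 92.15%


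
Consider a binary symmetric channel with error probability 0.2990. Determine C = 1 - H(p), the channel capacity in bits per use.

For BSC with error probability p:
C = 1 - H(p) where H(p) is binary entropy
H(0.2990) = -0.2990 × log₂(0.2990) - 0.7010 × log₂(0.7010)
H(p) = 0.8801
C = 1 - 0.8801 = 0.1199 bits/use


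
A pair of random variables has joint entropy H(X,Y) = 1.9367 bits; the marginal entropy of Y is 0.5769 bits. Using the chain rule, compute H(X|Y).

Chain rule: H(X,Y) = H(X|Y) + H(Y)
H(X|Y) = H(X,Y) - H(Y) = 1.9367 - 0.5769 = 1.3598 bits


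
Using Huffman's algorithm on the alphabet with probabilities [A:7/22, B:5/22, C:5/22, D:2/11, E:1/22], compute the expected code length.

Huffman tree construction:
Combine smallest probabilities repeatedly
Resulting codes:
  A: 11 (length 2)
  B: 00 (length 2)
  C: 01 (length 2)
  D: 101 (length 3)
  E: 100 (length 3)
Average length = Σ p(s) × length(s) = 2.2273 bits


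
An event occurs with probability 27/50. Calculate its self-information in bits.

Information content I(x) = -log₂(p(x))
I = -log₂(27/50) = -log₂(0.5400)
I = 0.8890 bits


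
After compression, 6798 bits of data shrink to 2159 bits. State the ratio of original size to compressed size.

Compression ratio = Original / Compressed
= 6798 / 2159 = 3.15:1


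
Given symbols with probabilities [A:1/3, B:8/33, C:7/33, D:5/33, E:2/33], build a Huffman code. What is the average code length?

Huffman tree construction:
Combine smallest probabilities repeatedly
Resulting codes:
  A: 11 (length 2)
  B: 10 (length 2)
  C: 00 (length 2)
  D: 011 (length 3)
  E: 010 (length 3)
Average length = Σ p(s) × length(s) = 2.2121 bits


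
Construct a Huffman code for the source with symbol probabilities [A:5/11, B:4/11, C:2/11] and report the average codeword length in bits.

Huffman tree construction:
Combine smallest probabilities repeatedly
Resulting codes:
  A: 0 (length 1)
  B: 11 (length 2)
  C: 10 (length 2)
Average length = Σ p(s) × length(s) = 1.5455 bits


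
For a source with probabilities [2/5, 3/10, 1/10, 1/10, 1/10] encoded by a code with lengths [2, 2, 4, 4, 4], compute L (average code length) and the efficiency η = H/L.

Average length L = Σ p_i × l_i = 2.6000 bits
Entropy H = 2.0464 bits
Efficiency η = H/L × 100% = 78.71%


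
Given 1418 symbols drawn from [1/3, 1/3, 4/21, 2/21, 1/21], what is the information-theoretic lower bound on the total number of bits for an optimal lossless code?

Entropy H = 2.0446 bits/symbol
Minimum bits = H × n = 2.0446 × 1418
= 2899.18 bits


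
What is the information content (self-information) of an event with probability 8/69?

Information content I(x) = -log₂(p(x))
I = -log₂(8/69) = -log₂(0.1159)
I = 3.1085 bits


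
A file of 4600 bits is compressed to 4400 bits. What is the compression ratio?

Compression ratio = Original / Compressed
= 4600 / 4400 = 1.05:1


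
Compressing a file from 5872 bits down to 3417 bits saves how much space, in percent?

Space savings = (1 - Compressed/Original) × 100%
= (1 - 3417/5872) × 100%
= 41.81%


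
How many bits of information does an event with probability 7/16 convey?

Information content I(x) = -log₂(p(x))
I = -log₂(7/16) = -log₂(0.4375)
I = 1.1926 bits


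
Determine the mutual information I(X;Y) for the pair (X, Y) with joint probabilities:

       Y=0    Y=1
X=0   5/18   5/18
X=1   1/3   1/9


H(X) = 0.9911, H(Y) = 0.9641, H(X,Y) = 1.9072
I(X;Y) = H(X) + H(Y) - H(X,Y) = 0.0480 bits


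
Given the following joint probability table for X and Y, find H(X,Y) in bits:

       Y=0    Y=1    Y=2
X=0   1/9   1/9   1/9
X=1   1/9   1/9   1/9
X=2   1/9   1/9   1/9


H(X,Y) = -Σ p(x,y) log₂ p(x,y)
  p(0,0)=1/9: -0.1111 × log₂(0.1111) = 0.3522
  p(0,1)=1/9: -0.1111 × log₂(0.1111) = 0.3522
  p(0,2)=1/9: -0.1111 × log₂(0.1111) = 0.3522
  p(1,0)=1/9: -0.1111 × log₂(0.1111) = 0.3522
  p(1,1)=1/9: -0.1111 × log₂(0.1111) = 0.3522
  p(1,2)=1/9: -0.1111 × log₂(0.1111) = 0.3522
  p(2,0)=1/9: -0.1111 × log₂(0.1111) = 0.3522
  p(2,1)=1/9: -0.1111 × log₂(0.1111) = 0.3522
  p(2,2)=1/9: -0.1111 × log₂(0.1111) = 0.3522
H(X,Y) = 3.1699 bits


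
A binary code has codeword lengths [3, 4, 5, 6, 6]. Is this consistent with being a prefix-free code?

Kraft inequality: Σ 2^(-l_i) ≤ 1 for prefix-free code
Calculating: 2^(-3) + 2^(-4) + 2^(-5) + 2^(-6) + 2^(-6)
= 0.125 + 0.0625 + 0.03125 + 0.015625 + 0.015625
= 0.2500
Since 0.2500 ≤ 1, prefix-free code exists


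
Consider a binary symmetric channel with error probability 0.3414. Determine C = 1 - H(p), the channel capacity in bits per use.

For BSC with error probability p:
C = 1 - H(p) where H(p) is binary entropy
H(0.3414) = -0.3414 × log₂(0.3414) - 0.6586 × log₂(0.6586)
H(p) = 0.9262
C = 1 - 0.9262 = 0.0738 bits/use


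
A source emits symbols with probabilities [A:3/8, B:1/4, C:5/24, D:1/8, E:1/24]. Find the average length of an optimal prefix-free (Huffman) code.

Huffman tree construction:
Combine smallest probabilities repeatedly
Resulting codes:
  A: 11 (length 2)
  B: 10 (length 2)
  C: 01 (length 2)
  D: 001 (length 3)
  E: 000 (length 3)
Average length = Σ p(s) × length(s) = 2.1667 bits


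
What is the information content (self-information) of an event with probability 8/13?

Information content I(x) = -log₂(p(x))
I = -log₂(8/13) = -log₂(0.6154)
I = 0.7004 bits


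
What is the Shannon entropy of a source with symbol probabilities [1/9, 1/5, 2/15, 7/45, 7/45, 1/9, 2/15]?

H(X) = -Σ p(x) log₂ p(x)
  -1/9 × log₂(1/9) = 0.3522
  -1/5 × log₂(1/5) = 0.4644
  -2/15 × log₂(2/15) = 0.3876
  -7/45 × log₂(7/45) = 0.4176
  -7/45 × log₂(7/45) = 0.4176
  -1/9 × log₂(1/9) = 0.3522
  -2/15 × log₂(2/15) = 0.3876
H(X) = 2.7792 bits


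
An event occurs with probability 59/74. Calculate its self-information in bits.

Information content I(x) = -log₂(p(x))
I = -log₂(59/74) = -log₂(0.7973)
I = 0.3268 bits


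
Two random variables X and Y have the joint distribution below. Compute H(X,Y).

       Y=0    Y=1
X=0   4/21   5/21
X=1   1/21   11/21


H(X,Y) = -Σ p(x,y) log₂ p(x,y)
  p(0,0)=4/21: -0.1905 × log₂(0.1905) = 0.4557
  p(0,1)=5/21: -0.2381 × log₂(0.2381) = 0.4929
  p(1,0)=1/21: -0.0476 × log₂(0.0476) = 0.2092
  p(1,1)=11/21: -0.5238 × log₂(0.5238) = 0.4887
H(X,Y) = 1.6464 bits


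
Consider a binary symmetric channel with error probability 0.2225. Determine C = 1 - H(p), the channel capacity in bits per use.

For BSC with error probability p:
C = 1 - H(p) where H(p) is binary entropy
H(0.2225) = -0.2225 × log₂(0.2225) - 0.7775 × log₂(0.7775)
H(p) = 0.7647
C = 1 - 0.7647 = 0.2353 bits/use


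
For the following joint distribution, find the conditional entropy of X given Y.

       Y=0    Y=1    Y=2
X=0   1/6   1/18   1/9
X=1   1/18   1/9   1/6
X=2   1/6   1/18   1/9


H(X|Y) = Σ_y p(y) H(X|Y=y)
  p(Y=0) = 7/18, H(X|Y=0) = 1.4488
  p(Y=1) = 2/9, H(X|Y=1) = 1.5000
  p(Y=2) = 7/18, H(X|Y=2) = 1.5567
H(X|Y) = 0.3889×1.4488 + 0.2222×1.5000 + 0.3889×1.5567 = 1.5021 bits


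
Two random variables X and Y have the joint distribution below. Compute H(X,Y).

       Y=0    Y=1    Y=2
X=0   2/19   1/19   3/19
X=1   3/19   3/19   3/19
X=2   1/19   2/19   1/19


H(X,Y) = -Σ p(x,y) log₂ p(x,y)
  p(0,0)=2/19: -0.1053 × log₂(0.1053) = 0.3419
  p(0,1)=1/19: -0.0526 × log₂(0.0526) = 0.2236
  p(0,2)=3/19: -0.1579 × log₂(0.1579) = 0.4205
  p(1,0)=3/19: -0.1579 × log₂(0.1579) = 0.4205
  p(1,1)=3/19: -0.1579 × log₂(0.1579) = 0.4205
  p(1,2)=3/19: -0.1579 × log₂(0.1579) = 0.4205
  p(2,0)=1/19: -0.0526 × log₂(0.0526) = 0.2236
  p(2,1)=2/19: -0.1053 × log₂(0.1053) = 0.3419
  p(2,2)=1/19: -0.0526 × log₂(0.0526) = 0.2236
H(X,Y) = 3.0364 bits


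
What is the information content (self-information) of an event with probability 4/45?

Information content I(x) = -log₂(p(x))
I = -log₂(4/45) = -log₂(0.0889)
I = 3.4919 bits


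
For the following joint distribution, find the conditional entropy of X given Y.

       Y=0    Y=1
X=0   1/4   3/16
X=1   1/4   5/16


H(X|Y) = Σ_y p(y) H(X|Y=y)
  p(Y=0) = 1/2, H(X|Y=0) = 1.0000
  p(Y=1) = 1/2, H(X|Y=1) = 0.9544
H(X|Y) = 0.5000×1.0000 + 0.5000×0.9544 = 0.9772 bits


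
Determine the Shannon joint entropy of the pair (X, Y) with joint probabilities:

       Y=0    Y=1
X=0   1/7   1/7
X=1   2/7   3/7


H(X,Y) = -Σ p(x,y) log₂ p(x,y)
  p(0,0)=1/7: -0.1429 × log₂(0.1429) = 0.4011
  p(0,1)=1/7: -0.1429 × log₂(0.1429) = 0.4011
  p(1,0)=2/7: -0.2857 × log₂(0.2857) = 0.5164
  p(1,1)=3/7: -0.4286 × log₂(0.4286) = 0.5239
H(X,Y) = 1.8424 bits


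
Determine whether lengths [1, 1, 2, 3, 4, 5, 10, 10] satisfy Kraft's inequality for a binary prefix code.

Kraft inequality: Σ 2^(-l_i) ≤ 1 for prefix-free code
Calculating: 2^(-1) + 2^(-1) + 2^(-2) + 2^(-3) + 2^(-4) + 2^(-5) + 2^(-10) + 2^(-10)
= 0.5 + 0.5 + 0.25 + 0.125 + 0.0625 + 0.03125 + 0.0009765625 + 0.0009765625
= 1.4707
Since 1.4707 > 1, prefix-free code does not exist


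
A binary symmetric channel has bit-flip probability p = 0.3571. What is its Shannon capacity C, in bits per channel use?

For BSC with error probability p:
C = 1 - H(p) where H(p) is binary entropy
H(0.3571) = -0.3571 × log₂(0.3571) - 0.6429 × log₂(0.6429)
H(p) = 0.9402
C = 1 - 0.9402 = 0.0598 bits/use


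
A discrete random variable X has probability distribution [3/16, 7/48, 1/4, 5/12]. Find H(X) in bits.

H(X) = -Σ p(x) log₂ p(x)
  -3/16 × log₂(3/16) = 0.4528
  -7/48 × log₂(7/48) = 0.4051
  -1/4 × log₂(1/4) = 0.5000
  -5/12 × log₂(5/12) = 0.5263
H(X) = 1.8842 bits


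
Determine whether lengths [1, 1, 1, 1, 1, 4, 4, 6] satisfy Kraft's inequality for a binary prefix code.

Kraft inequality: Σ 2^(-l_i) ≤ 1 for prefix-free code
Calculating: 2^(-1) + 2^(-1) + 2^(-1) + 2^(-1) + 2^(-1) + 2^(-4) + 2^(-4) + 2^(-6)
= 0.5 + 0.5 + 0.5 + 0.5 + 0.5 + 0.0625 + 0.0625 + 0.015625
= 2.6406
Since 2.6406 > 1, prefix-free code does not exist


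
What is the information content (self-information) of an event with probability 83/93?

Information content I(x) = -log₂(p(x))
I = -log₂(83/93) = -log₂(0.8925)
I = 0.1641 bits


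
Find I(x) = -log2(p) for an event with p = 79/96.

Information content I(x) = -log₂(p(x))
I = -log₂(79/96) = -log₂(0.8229)
I = 0.2812 bits


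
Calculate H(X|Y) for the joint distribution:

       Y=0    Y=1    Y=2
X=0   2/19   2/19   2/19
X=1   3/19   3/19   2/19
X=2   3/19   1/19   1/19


H(X|Y) = Σ_y p(y) H(X|Y=y)
  p(Y=0) = 8/19, H(X|Y=0) = 1.5613
  p(Y=1) = 6/19, H(X|Y=1) = 1.4591
  p(Y=2) = 5/19, H(X|Y=2) = 1.5219
H(X|Y) = 0.4211×1.5613 + 0.3158×1.4591 + 0.2632×1.5219 = 1.5187 bits


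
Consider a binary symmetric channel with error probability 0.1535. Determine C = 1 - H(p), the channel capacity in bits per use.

For BSC with error probability p:
C = 1 - H(p) where H(p) is binary entropy
H(0.1535) = -0.1535 × log₂(0.1535) - 0.8465 × log₂(0.8465)
H(p) = 0.6185
C = 1 - 0.6185 = 0.3815 bits/use


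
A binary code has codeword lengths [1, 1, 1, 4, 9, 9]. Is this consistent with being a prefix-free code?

Kraft inequality: Σ 2^(-l_i) ≤ 1 for prefix-free code
Calculating: 2^(-1) + 2^(-1) + 2^(-1) + 2^(-4) + 2^(-9) + 2^(-9)
= 0.5 + 0.5 + 0.5 + 0.0625 + 0.001953125 + 0.001953125
= 1.5664
Since 1.5664 > 1, prefix-free code does not exist


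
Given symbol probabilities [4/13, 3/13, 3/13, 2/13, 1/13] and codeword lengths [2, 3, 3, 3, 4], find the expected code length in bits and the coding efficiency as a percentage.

Average length L = Σ p_i × l_i = 2.7692 bits
Entropy H = 2.1997 bits
Efficiency η = H/L × 100% = 79.43%


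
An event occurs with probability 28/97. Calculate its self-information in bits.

Information content I(x) = -log₂(p(x))
I = -log₂(28/97) = -log₂(0.2887)
I = 1.7926 bits


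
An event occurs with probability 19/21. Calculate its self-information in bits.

Information content I(x) = -log₂(p(x))
I = -log₂(19/21) = -log₂(0.9048)
I = 0.1444 bits


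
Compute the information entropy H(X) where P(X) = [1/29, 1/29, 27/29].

H(X) = -Σ p(x) log₂ p(x)
  -1/29 × log₂(1/29) = 0.1675
  -1/29 × log₂(1/29) = 0.1675
  -27/29 × log₂(27/29) = 0.0960
H(X) = 0.4310 bits


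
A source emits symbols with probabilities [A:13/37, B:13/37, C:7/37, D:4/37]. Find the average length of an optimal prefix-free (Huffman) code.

Huffman tree construction:
Combine smallest probabilities repeatedly
Resulting codes:
  A: 11 (length 2)
  B: 0 (length 1)
  C: 101 (length 3)
  D: 100 (length 3)
Average length = Σ p(s) × length(s) = 1.9459 bits


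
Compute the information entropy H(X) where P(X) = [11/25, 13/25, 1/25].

H(X) = -Σ p(x) log₂ p(x)
  -11/25 × log₂(11/25) = 0.5211
  -13/25 × log₂(13/25) = 0.4906
  -1/25 × log₂(1/25) = 0.1858
H(X) = 1.1975 bits


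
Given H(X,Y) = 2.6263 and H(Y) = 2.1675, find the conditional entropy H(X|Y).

Chain rule: H(X,Y) = H(X|Y) + H(Y)
H(X|Y) = H(X,Y) - H(Y) = 2.6263 - 2.1675 = 0.4588 bits


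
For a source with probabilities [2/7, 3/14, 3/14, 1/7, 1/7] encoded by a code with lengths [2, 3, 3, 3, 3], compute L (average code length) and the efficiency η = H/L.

Average length L = Σ p_i × l_i = 2.7143 bits
Entropy H = 2.2709 bits
Efficiency η = H/L × 100% = 83.67%


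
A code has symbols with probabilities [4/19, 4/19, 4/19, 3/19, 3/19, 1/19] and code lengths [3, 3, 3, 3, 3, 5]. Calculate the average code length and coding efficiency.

Average length L = Σ p_i × l_i = 3.1053 bits
Entropy H = 2.4843 bits
Efficiency η = H/L × 100% = 80.00%


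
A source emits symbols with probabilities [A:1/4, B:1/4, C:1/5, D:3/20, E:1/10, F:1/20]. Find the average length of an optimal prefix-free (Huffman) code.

Huffman tree construction:
Combine smallest probabilities repeatedly
Resulting codes:
  A: 01 (length 2)
  B: 10 (length 2)
  C: 00 (length 2)
  D: 110 (length 3)
  E: 1111 (length 4)
  F: 1110 (length 4)
Average length = Σ p(s) × length(s) = 2.4500 bits


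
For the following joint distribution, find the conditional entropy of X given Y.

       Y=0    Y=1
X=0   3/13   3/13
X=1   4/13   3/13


H(X|Y) = Σ_y p(y) H(X|Y=y)
  p(Y=0) = 7/13, H(X|Y=0) = 0.9852
  p(Y=1) = 6/13, H(X|Y=1) = 1.0000
H(X|Y) = 0.5385×0.9852 + 0.4615×1.0000 = 0.9920 bits


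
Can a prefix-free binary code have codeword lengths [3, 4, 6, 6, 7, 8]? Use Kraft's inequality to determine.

Kraft inequality: Σ 2^(-l_i) ≤ 1 for prefix-free code
Calculating: 2^(-3) + 2^(-4) + 2^(-6) + 2^(-6) + 2^(-7) + 2^(-8)
= 0.125 + 0.0625 + 0.015625 + 0.015625 + 0.0078125 + 0.00390625
= 0.2305
Since 0.2305 ≤ 1, prefix-free code exists


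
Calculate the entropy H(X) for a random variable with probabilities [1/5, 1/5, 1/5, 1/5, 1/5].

H(X) = -Σ p(x) log₂ p(x)
  -1/5 × log₂(1/5) = 0.4644
  -1/5 × log₂(1/5) = 0.4644
  -1/5 × log₂(1/5) = 0.4644
  -1/5 × log₂(1/5) = 0.4644
  -1/5 × log₂(1/5) = 0.4644
H(X) = 2.3219 bits


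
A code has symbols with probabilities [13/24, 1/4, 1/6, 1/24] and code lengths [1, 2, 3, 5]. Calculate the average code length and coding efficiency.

Average length L = Σ p_i × l_i = 1.7500 bits
Entropy H = 1.6010 bits
Efficiency η = H/L × 100% = 91.48%


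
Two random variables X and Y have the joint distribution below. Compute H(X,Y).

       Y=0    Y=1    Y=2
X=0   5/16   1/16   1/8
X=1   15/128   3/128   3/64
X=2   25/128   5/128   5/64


H(X,Y) = -Σ p(x,y) log₂ p(x,y)
  p(0,0)=5/16: -0.3125 × log₂(0.3125) = 0.5244
  p(0,1)=1/16: -0.0625 × log₂(0.0625) = 0.2500
  p(0,2)=1/8: -0.1250 × log₂(0.1250) = 0.3750
  p(1,0)=15/128: -0.1172 × log₂(0.1172) = 0.3625
  p(1,1)=3/128: -0.0234 × log₂(0.0234) = 0.1269
  p(1,2)=3/64: -0.0469 × log₂(0.0469) = 0.2070
  p(2,0)=25/128: -0.1953 × log₂(0.1953) = 0.4602
  p(2,1)=5/128: -0.0391 × log₂(0.0391) = 0.1827
  p(2,2)=5/64: -0.0781 × log₂(0.0781) = 0.2873
H(X,Y) = 2.7760 bits


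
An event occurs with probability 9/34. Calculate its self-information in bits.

Information content I(x) = -log₂(p(x))
I = -log₂(9/34) = -log₂(0.2647)
I = 1.9175 bits


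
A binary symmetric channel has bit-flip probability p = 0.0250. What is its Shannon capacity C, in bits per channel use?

For BSC with error probability p:
C = 1 - H(p) where H(p) is binary entropy
H(0.0250) = -0.0250 × log₂(0.0250) - 0.9750 × log₂(0.9750)
H(p) = 0.1687
C = 1 - 0.1687 = 0.8313 bits/use


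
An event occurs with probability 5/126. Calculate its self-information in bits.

Information content I(x) = -log₂(p(x))
I = -log₂(5/126) = -log₂(0.0397)
I = 4.6554 bits


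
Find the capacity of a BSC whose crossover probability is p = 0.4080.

For BSC with error probability p:
C = 1 - H(p) where H(p) is binary entropy
H(0.4080) = -0.4080 × log₂(0.4080) - 0.5920 × log₂(0.5920)
H(p) = 0.9754
C = 1 - 0.9754 = 0.0246 bits/use


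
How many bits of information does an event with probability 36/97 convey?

Information content I(x) = -log₂(p(x))
I = -log₂(36/97) = -log₂(0.3711)
I = 1.4300 bits


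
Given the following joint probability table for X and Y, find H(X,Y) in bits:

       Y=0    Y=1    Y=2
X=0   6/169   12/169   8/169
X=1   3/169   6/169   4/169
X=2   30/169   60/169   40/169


H(X,Y) = -Σ p(x,y) log₂ p(x,y)
  p(0,0)=6/169: -0.0355 × log₂(0.0355) = 0.1710
  p(0,1)=12/169: -0.0710 × log₂(0.0710) = 0.2710
  p(0,2)=8/169: -0.0473 × log₂(0.0473) = 0.2083
  p(1,0)=3/169: -0.0178 × log₂(0.0178) = 0.1032
  p(1,1)=6/169: -0.0355 × log₂(0.0355) = 0.1710
  p(1,2)=4/169: -0.0237 × log₂(0.0237) = 0.1278
  p(2,0)=30/169: -0.1775 × log₂(0.1775) = 0.4427
  p(2,1)=60/169: -0.3550 × log₂(0.3550) = 0.5304
  p(2,2)=40/169: -0.2367 × log₂(0.2367) = 0.4921
H(X,Y) = 2.5175 bits


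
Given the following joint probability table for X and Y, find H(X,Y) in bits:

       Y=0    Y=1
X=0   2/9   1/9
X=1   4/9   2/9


H(X,Y) = -Σ p(x,y) log₂ p(x,y)
  p(0,0)=2/9: -0.2222 × log₂(0.2222) = 0.4822
  p(0,1)=1/9: -0.1111 × log₂(0.1111) = 0.3522
  p(1,0)=4/9: -0.4444 × log₂(0.4444) = 0.5200
  p(1,1)=2/9: -0.2222 × log₂(0.2222) = 0.4822
H(X,Y) = 1.8366 bits


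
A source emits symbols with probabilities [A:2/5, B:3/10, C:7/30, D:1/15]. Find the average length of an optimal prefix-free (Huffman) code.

Huffman tree construction:
Combine smallest probabilities repeatedly
Resulting codes:
  A: 0 (length 1)
  B: 10 (length 2)
  C: 111 (length 3)
  D: 110 (length 3)
Average length = Σ p(s) × length(s) = 1.9000 bits


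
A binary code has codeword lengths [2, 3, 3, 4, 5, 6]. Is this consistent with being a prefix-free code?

Kraft inequality: Σ 2^(-l_i) ≤ 1 for prefix-free code
Calculating: 2^(-2) + 2^(-3) + 2^(-3) + 2^(-4) + 2^(-5) + 2^(-6)
= 0.25 + 0.125 + 0.125 + 0.0625 + 0.03125 + 0.015625
= 0.6094
Since 0.6094 ≤ 1, prefix-free code exists


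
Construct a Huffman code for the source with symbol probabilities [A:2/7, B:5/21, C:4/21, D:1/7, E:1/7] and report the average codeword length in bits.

Huffman tree construction:
Combine smallest probabilities repeatedly
Resulting codes:
  A: 10 (length 2)
  B: 01 (length 2)
  C: 00 (length 2)
  D: 110 (length 3)
  E: 111 (length 3)
Average length = Σ p(s) × length(s) = 2.2857 bits


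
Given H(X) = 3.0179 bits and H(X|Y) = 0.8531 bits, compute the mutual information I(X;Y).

I(X;Y) = H(X) - H(X|Y)
I(X;Y) = 3.0179 - 0.8531 = 2.1648 bits


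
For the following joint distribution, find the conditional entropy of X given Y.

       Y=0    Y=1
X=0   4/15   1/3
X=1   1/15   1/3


H(X|Y) = Σ_y p(y) H(X|Y=y)
  p(Y=0) = 1/3, H(X|Y=0) = 0.7219
  p(Y=1) = 2/3, H(X|Y=1) = 1.0000
H(X|Y) = 0.3333×0.7219 + 0.6667×1.0000 = 0.9073 bits


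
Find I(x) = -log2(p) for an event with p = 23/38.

Information content I(x) = -log₂(p(x))
I = -log₂(23/38) = -log₂(0.6053)
I = 0.7244 bits


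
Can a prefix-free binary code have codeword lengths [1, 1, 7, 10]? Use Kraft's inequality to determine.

Kraft inequality: Σ 2^(-l_i) ≤ 1 for prefix-free code
Calculating: 2^(-1) + 2^(-1) + 2^(-7) + 2^(-10)
= 0.5 + 0.5 + 0.0078125 + 0.0009765625
= 1.0088
Since 1.0088 > 1, prefix-free code does not exist


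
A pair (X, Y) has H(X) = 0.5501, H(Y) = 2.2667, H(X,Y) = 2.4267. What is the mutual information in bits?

I(X;Y) = H(X) + H(Y) - H(X,Y)
I(X;Y) = 0.5501 + 2.2667 - 2.4267 = 0.3901 bits


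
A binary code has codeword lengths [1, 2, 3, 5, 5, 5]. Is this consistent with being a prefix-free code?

Kraft inequality: Σ 2^(-l_i) ≤ 1 for prefix-free code
Calculating: 2^(-1) + 2^(-2) + 2^(-3) + 2^(-5) + 2^(-5) + 2^(-5)
= 0.5 + 0.25 + 0.125 + 0.03125 + 0.03125 + 0.03125
= 0.9688
Since 0.9688 ≤ 1, prefix-free code exists


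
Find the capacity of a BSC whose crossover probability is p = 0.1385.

For BSC with error probability p:
C = 1 - H(p) where H(p) is binary entropy
H(0.1385) = -0.1385 × log₂(0.1385) - 0.8615 × log₂(0.8615)
H(p) = 0.5803
C = 1 - 0.5803 = 0.4197 bits/use


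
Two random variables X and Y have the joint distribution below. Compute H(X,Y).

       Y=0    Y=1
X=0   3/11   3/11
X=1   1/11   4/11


H(X,Y) = -Σ p(x,y) log₂ p(x,y)
  p(0,0)=3/11: -0.2727 × log₂(0.2727) = 0.5112
  p(0,1)=3/11: -0.2727 × log₂(0.2727) = 0.5112
  p(1,0)=1/11: -0.0909 × log₂(0.0909) = 0.3145
  p(1,1)=4/11: -0.3636 × log₂(0.3636) = 0.5307
H(X,Y) = 1.8676 bits


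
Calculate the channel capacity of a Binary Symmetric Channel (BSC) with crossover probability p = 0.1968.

For BSC with error probability p:
C = 1 - H(p) where H(p) is binary entropy
H(0.1968) = -0.1968 × log₂(0.1968) - 0.8032 × log₂(0.8032)
H(p) = 0.7155
C = 1 - 0.7155 = 0.2845 bits/use


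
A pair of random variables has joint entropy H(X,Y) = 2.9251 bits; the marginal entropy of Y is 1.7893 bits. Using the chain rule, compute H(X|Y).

Chain rule: H(X,Y) = H(X|Y) + H(Y)
H(X|Y) = H(X,Y) - H(Y) = 2.9251 - 1.7893 = 1.1358 bits


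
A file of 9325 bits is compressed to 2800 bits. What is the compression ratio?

Compression ratio = Original / Compressed
= 9325 / 2800 = 3.33:1


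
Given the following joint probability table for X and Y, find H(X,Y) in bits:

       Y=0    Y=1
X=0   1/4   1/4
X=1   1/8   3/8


H(X,Y) = -Σ p(x,y) log₂ p(x,y)
  p(0,0)=1/4: -0.2500 × log₂(0.2500) = 0.5000
  p(0,1)=1/4: -0.2500 × log₂(0.2500) = 0.5000
  p(1,0)=1/8: -0.1250 × log₂(0.1250) = 0.3750
  p(1,1)=3/8: -0.3750 × log₂(0.3750) = 0.5306
H(X,Y) = 1.9056 bits


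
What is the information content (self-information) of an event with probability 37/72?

Information content I(x) = -log₂(p(x))
I = -log₂(37/72) = -log₂(0.5139)
I = 0.9605 bits


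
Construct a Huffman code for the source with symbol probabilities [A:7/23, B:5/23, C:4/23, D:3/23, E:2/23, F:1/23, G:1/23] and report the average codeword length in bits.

Huffman tree construction:
Combine smallest probabilities repeatedly
Resulting codes:
  A: 10 (length 2)
  B: 01 (length 2)
  C: 111 (length 3)
  D: 110 (length 3)
  E: 000 (length 3)
  F: 0010 (length 4)
  G: 0011 (length 4)
Average length = Σ p(s) × length(s) = 2.5652 bits


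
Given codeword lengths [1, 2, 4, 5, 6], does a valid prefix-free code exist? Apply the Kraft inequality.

Kraft inequality: Σ 2^(-l_i) ≤ 1 for prefix-free code
Calculating: 2^(-1) + 2^(-2) + 2^(-4) + 2^(-5) + 2^(-6)
= 0.5 + 0.25 + 0.0625 + 0.03125 + 0.015625
= 0.8594
Since 0.8594 ≤ 1, prefix-free code exists


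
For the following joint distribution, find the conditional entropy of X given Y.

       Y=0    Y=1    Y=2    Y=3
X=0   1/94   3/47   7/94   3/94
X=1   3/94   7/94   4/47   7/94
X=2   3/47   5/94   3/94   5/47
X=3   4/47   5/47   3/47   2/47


H(X|Y) = Σ_y p(y) H(X|Y=y)
  p(Y=0) = 9/47, H(X|Y=0) = 1.7108
  p(Y=1) = 14/47, H(X|Y=1) = 1.9506
  p(Y=2) = 12/47, H(X|Y=2) = 1.9218
  p(Y=3) = 12/47, H(X|Y=3) = 1.8506
H(X|Y) = 0.1915×1.7108 + 0.2979×1.9506 + 0.2553×1.9218 + 0.2553×1.8506 = 1.8718 bits


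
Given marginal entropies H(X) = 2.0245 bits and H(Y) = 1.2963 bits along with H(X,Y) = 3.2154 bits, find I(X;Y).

I(X;Y) = H(X) + H(Y) - H(X,Y)
I(X;Y) = 2.0245 + 1.2963 - 3.2154 = 0.1054 bits


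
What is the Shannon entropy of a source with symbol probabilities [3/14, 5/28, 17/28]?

H(X) = -Σ p(x) log₂ p(x)
  -3/14 × log₂(3/14) = 0.4762
  -5/28 × log₂(5/28) = 0.4438
  -17/28 × log₂(17/28) = 0.4371
H(X) = 1.3571 bits


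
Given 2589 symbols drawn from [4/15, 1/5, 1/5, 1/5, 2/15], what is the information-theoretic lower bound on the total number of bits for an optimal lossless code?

Entropy H = 2.2892 bits/symbol
Minimum bits = H × n = 2.2892 × 2589
= 5926.86 bits


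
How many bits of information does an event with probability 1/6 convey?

Information content I(x) = -log₂(p(x))
I = -log₂(1/6) = -log₂(0.1667)
I = 2.5850 bits


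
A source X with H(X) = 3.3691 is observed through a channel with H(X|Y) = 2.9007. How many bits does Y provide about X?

I(X;Y) = H(X) - H(X|Y)
I(X;Y) = 3.3691 - 2.9007 = 0.4684 bits


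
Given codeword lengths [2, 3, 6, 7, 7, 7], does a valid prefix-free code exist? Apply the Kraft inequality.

Kraft inequality: Σ 2^(-l_i) ≤ 1 for prefix-free code
Calculating: 2^(-2) + 2^(-3) + 2^(-6) + 2^(-7) + 2^(-7) + 2^(-7)
= 0.25 + 0.125 + 0.015625 + 0.0078125 + 0.0078125 + 0.0078125
= 0.4141
Since 0.4141 ≤ 1, prefix-free code exists


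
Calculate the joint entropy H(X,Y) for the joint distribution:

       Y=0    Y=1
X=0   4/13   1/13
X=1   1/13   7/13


H(X,Y) = -Σ p(x,y) log₂ p(x,y)
  p(0,0)=4/13: -0.3077 × log₂(0.3077) = 0.5232
  p(0,1)=1/13: -0.0769 × log₂(0.0769) = 0.2846
  p(1,0)=1/13: -0.0769 × log₂(0.0769) = 0.2846
  p(1,1)=7/13: -0.5385 × log₂(0.5385) = 0.4809
H(X,Y) = 1.5734 bits


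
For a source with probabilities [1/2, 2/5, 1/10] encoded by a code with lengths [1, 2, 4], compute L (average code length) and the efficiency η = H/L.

Average length L = Σ p_i × l_i = 1.7000 bits
Entropy H = 1.3610 bits
Efficiency η = H/L × 100% = 80.06%


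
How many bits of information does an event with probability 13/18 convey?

Information content I(x) = -log₂(p(x))
I = -log₂(13/18) = -log₂(0.7222)
I = 0.4695 bits


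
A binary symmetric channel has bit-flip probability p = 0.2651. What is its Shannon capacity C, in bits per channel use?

For BSC with error probability p:
C = 1 - H(p) where H(p) is binary entropy
H(0.2651) = -0.2651 × log₂(0.2651) - 0.7349 × log₂(0.7349)
H(p) = 0.8343
C = 1 - 0.8343 = 0.1657 bits/use


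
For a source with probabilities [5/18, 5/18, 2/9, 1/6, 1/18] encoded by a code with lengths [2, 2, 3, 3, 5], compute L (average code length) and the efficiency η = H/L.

Average length L = Σ p_i × l_i = 2.5556 bits
Entropy H = 2.1714 bits
Efficiency η = H/L × 100% = 84.97%


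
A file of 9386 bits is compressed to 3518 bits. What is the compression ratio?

Compression ratio = Original / Compressed
= 9386 / 3518 = 2.67:1


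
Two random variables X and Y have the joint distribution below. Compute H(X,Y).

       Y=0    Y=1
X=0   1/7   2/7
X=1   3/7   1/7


H(X,Y) = -Σ p(x,y) log₂ p(x,y)
  p(0,0)=1/7: -0.1429 × log₂(0.1429) = 0.4011
  p(0,1)=2/7: -0.2857 × log₂(0.2857) = 0.5164
  p(1,0)=3/7: -0.4286 × log₂(0.4286) = 0.5239
  p(1,1)=1/7: -0.1429 × log₂(0.1429) = 0.4011
H(X,Y) = 1.8424 bits


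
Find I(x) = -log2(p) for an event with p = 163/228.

Information content I(x) = -log₂(p(x))
I = -log₂(163/228) = -log₂(0.7149)
I = 0.4842 bits


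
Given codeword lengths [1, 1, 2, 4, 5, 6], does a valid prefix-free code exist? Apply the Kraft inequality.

Kraft inequality: Σ 2^(-l_i) ≤ 1 for prefix-free code
Calculating: 2^(-1) + 2^(-1) + 2^(-2) + 2^(-4) + 2^(-5) + 2^(-6)
= 0.5 + 0.5 + 0.25 + 0.0625 + 0.03125 + 0.015625
= 1.3594
Since 1.3594 > 1, prefix-free code does not exist


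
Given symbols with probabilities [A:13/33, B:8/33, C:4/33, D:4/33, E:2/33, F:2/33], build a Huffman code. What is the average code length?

Huffman tree construction:
Combine smallest probabilities repeatedly
Resulting codes:
  A: 0 (length 1)
  B: 111 (length 3)
  C: 100 (length 3)
  D: 101 (length 3)
  E: 1100 (length 4)
  F: 1101 (length 4)
Average length = Σ p(s) × length(s) = 2.3333 bits


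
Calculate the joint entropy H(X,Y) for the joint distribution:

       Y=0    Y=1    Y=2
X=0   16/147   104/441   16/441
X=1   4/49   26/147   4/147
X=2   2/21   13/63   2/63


H(X,Y) = -Σ p(x,y) log₂ p(x,y)
  p(0,0)=16/147: -0.1088 × log₂(0.1088) = 0.3483
  p(0,1)=104/441: -0.2358 × log₂(0.2358) = 0.4915
  p(0,2)=16/441: -0.0363 × log₂(0.0363) = 0.1736
  p(1,0)=4/49: -0.0816 × log₂(0.0816) = 0.2951
  p(1,1)=26/147: -0.1769 × log₂(0.1769) = 0.4420
  p(1,2)=4/147: -0.0272 × log₂(0.0272) = 0.1415
  p(2,0)=2/21: -0.0952 × log₂(0.0952) = 0.3231
  p(2,1)=13/63: -0.2063 × log₂(0.2063) = 0.4698
  p(2,2)=2/63: -0.0317 × log₂(0.0317) = 0.1580
H(X,Y) = 2.8429 bits


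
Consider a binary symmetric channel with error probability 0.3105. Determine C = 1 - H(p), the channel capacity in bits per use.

For BSC with error probability p:
C = 1 - H(p) where H(p) is binary entropy
H(0.3105) = -0.3105 × log₂(0.3105) - 0.6895 × log₂(0.6895)
H(p) = 0.8937
C = 1 - 0.8937 = 0.1063 bits/use


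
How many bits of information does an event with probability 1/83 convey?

Information content I(x) = -log₂(p(x))
I = -log₂(1/83) = -log₂(0.0120)
I = 6.3750 bits


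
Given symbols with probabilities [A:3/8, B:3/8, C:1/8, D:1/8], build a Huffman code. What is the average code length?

Huffman tree construction:
Combine smallest probabilities repeatedly
Resulting codes:
  A: 11 (length 2)
  B: 0 (length 1)
  C: 100 (length 3)
  D: 101 (length 3)
Average length = Σ p(s) × length(s) = 1.8750 bits


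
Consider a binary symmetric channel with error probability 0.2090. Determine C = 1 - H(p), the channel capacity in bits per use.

For BSC with error probability p:
C = 1 - H(p) where H(p) is binary entropy
H(0.2090) = -0.2090 × log₂(0.2090) - 0.7910 × log₂(0.7910)
H(p) = 0.7396
C = 1 - 0.7396 = 0.2604 bits/use


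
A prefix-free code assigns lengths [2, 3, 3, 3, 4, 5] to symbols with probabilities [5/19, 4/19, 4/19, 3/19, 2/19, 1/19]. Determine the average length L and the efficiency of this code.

Average length L = Σ p_i × l_i = 2.9474 bits
Entropy H = 2.4393 bits
Efficiency η = H/L × 100% = 82.76%


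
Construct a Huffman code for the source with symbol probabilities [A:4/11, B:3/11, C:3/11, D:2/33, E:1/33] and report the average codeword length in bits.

Huffman tree construction:
Combine smallest probabilities repeatedly
Resulting codes:
  A: 11 (length 2)
  B: 01 (length 2)
  C: 10 (length 2)
  D: 001 (length 3)
  E: 000 (length 3)
Average length = Σ p(s) × length(s) = 2.0909 bits


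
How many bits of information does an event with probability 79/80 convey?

Information content I(x) = -log₂(p(x))
I = -log₂(79/80) = -log₂(0.9875)
I = 0.0181 bits


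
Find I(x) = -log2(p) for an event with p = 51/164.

Information content I(x) = -log₂(p(x))
I = -log₂(51/164) = -log₂(0.3110)
I = 1.6851 bits


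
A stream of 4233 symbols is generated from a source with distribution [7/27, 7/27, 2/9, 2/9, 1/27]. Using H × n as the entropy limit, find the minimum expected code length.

Entropy H = 2.1503 bits/symbol
Minimum bits = H × n = 2.1503 × 4233
= 9102.43 bits


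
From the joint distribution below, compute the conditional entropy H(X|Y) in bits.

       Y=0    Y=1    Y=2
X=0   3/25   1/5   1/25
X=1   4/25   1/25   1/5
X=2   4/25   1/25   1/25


H(X|Y) = Σ_y p(y) H(X|Y=y)
  p(Y=0) = 11/25, H(X|Y=0) = 1.5726
  p(Y=1) = 7/25, H(X|Y=1) = 1.1488
  p(Y=2) = 7/25, H(X|Y=2) = 1.1488
H(X|Y) = 0.4400×1.5726 + 0.2800×1.1488 + 0.2800×1.1488 = 1.3353 bits


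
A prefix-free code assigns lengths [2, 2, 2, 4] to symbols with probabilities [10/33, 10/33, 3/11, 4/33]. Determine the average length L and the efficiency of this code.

Average length L = Σ p_i × l_i = 2.2424 bits
Entropy H = 1.9242 bits
Efficiency η = H/L × 100% = 85.81%


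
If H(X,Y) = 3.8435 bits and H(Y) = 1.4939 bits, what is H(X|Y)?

Chain rule: H(X,Y) = H(X|Y) + H(Y)
H(X|Y) = H(X,Y) - H(Y) = 3.8435 - 1.4939 = 2.3496 bits


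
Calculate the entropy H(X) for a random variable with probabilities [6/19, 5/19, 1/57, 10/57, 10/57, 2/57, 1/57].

H(X) = -Σ p(x) log₂ p(x)
  -6/19 × log₂(6/19) = 0.5251
  -5/19 × log₂(5/19) = 0.5068
  -1/57 × log₂(1/57) = 0.1023
  -10/57 × log₂(10/57) = 0.4405
  -10/57 × log₂(10/57) = 0.4405
  -2/57 × log₂(2/57) = 0.1696
  -1/57 × log₂(1/57) = 0.1023
H(X) = 2.2873 bits


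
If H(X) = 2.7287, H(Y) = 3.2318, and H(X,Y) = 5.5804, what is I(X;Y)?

I(X;Y) = H(X) + H(Y) - H(X,Y)
I(X;Y) = 2.7287 + 3.2318 - 5.5804 = 0.3801 bits


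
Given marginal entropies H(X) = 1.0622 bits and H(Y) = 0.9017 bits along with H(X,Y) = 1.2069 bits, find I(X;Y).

I(X;Y) = H(X) + H(Y) - H(X,Y)
I(X;Y) = 1.0622 + 0.9017 - 1.2069 = 0.757 bits


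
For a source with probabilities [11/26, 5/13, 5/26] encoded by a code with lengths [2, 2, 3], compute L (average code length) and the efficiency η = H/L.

Average length L = Σ p_i × l_i = 2.1923 bits
Entropy H = 1.5126 bits
Efficiency η = H/L × 100% = 69.00%


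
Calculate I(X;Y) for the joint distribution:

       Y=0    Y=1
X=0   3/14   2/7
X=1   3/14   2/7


H(X) = 1.0000, H(Y) = 0.9852, H(X,Y) = 1.9852
I(X;Y) = H(X) + H(Y) - H(X,Y) = 0.0000 bits


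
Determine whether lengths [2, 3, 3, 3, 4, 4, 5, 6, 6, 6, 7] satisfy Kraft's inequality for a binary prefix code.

Kraft inequality: Σ 2^(-l_i) ≤ 1 for prefix-free code
Calculating: 2^(-2) + 2^(-3) + 2^(-3) + 2^(-3) + 2^(-4) + 2^(-4) + 2^(-5) + 2^(-6) + 2^(-6) + 2^(-6) + 2^(-7)
= 0.25 + 0.125 + 0.125 + 0.125 + 0.0625 + 0.0625 + 0.03125 + 0.015625 + 0.015625 + 0.015625 + 0.0078125
= 0.8359
Since 0.8359 ≤ 1, prefix-free code exists


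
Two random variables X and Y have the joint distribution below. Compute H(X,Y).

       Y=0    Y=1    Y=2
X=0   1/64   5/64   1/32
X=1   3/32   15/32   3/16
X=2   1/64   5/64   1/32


H(X,Y) = -Σ p(x,y) log₂ p(x,y)
  p(0,0)=1/64: -0.0156 × log₂(0.0156) = 0.0938
  p(0,1)=5/64: -0.0781 × log₂(0.0781) = 0.2873
  p(0,2)=1/32: -0.0312 × log₂(0.0312) = 0.1562
  p(1,0)=3/32: -0.0938 × log₂(0.0938) = 0.3202
  p(1,1)=15/32: -0.4688 × log₂(0.4688) = 0.5124
  p(1,2)=3/16: -0.1875 × log₂(0.1875) = 0.4528
  p(2,0)=1/64: -0.0156 × log₂(0.0156) = 0.0938
  p(2,1)=5/64: -0.0781 × log₂(0.0781) = 0.2873
  p(2,2)=1/32: -0.0312 × log₂(0.0312) = 0.1562
H(X,Y) = 2.3601 bits


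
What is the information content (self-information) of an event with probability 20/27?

Information content I(x) = -log₂(p(x))
I = -log₂(20/27) = -log₂(0.7407)
I = 0.4330 bits


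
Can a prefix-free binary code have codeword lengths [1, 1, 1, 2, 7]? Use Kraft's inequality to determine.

Kraft inequality: Σ 2^(-l_i) ≤ 1 for prefix-free code
Calculating: 2^(-1) + 2^(-1) + 2^(-1) + 2^(-2) + 2^(-7)
= 0.5 + 0.5 + 0.5 + 0.25 + 0.0078125
= 1.7578
Since 1.7578 > 1, prefix-free code does not exist


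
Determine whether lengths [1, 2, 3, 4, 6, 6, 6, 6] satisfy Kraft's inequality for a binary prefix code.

Kraft inequality: Σ 2^(-l_i) ≤ 1 for prefix-free code
Calculating: 2^(-1) + 2^(-2) + 2^(-3) + 2^(-4) + 2^(-6) + 2^(-6) + 2^(-6) + 2^(-6)
= 0.5 + 0.25 + 0.125 + 0.0625 + 0.015625 + 0.015625 + 0.015625 + 0.015625
= 1.0000
Since 1.0000 ≤ 1, prefix-free code exists


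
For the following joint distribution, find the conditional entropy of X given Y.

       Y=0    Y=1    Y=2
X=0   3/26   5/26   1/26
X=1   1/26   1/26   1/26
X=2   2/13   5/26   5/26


H(X|Y) = Σ_y p(y) H(X|Y=y)
  p(Y=0) = 4/13, H(X|Y=0) = 1.4056
  p(Y=1) = 11/26, H(X|Y=1) = 1.3486
  p(Y=2) = 7/26, H(X|Y=2) = 1.1488
H(X|Y) = 0.3077×1.4056 + 0.4231×1.3486 + 0.2692×1.1488 = 1.3124 bits


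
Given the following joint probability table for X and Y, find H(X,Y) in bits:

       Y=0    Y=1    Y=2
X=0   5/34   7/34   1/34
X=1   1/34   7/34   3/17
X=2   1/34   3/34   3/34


H(X,Y) = -Σ p(x,y) log₂ p(x,y)
  p(0,0)=5/34: -0.1471 × log₂(0.1471) = 0.4067
  p(0,1)=7/34: -0.2059 × log₂(0.2059) = 0.4694
  p(0,2)=1/34: -0.0294 × log₂(0.0294) = 0.1496
  p(1,0)=1/34: -0.0294 × log₂(0.0294) = 0.1496
  p(1,1)=7/34: -0.2059 × log₂(0.2059) = 0.4694
  p(1,2)=3/17: -0.1765 × log₂(0.1765) = 0.4416
  p(2,0)=1/34: -0.0294 × log₂(0.0294) = 0.1496
  p(2,1)=3/34: -0.0882 × log₂(0.0882) = 0.3090
  p(2,2)=3/34: -0.0882 × log₂(0.0882) = 0.3090
H(X,Y) = 2.8542 bits


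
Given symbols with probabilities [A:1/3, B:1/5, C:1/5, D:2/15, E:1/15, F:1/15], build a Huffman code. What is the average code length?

Huffman tree construction:
Combine smallest probabilities repeatedly
Resulting codes:
  A: 11 (length 2)
  B: 00 (length 2)
  C: 01 (length 2)
  D: 100 (length 3)
  E: 1010 (length 4)
  F: 1011 (length 4)
Average length = Σ p(s) × length(s) = 2.4000 bits


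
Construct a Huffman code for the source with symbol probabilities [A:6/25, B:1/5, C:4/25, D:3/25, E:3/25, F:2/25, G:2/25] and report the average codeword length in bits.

Huffman tree construction:
Combine smallest probabilities repeatedly
Resulting codes:
  A: 01 (length 2)
  B: 00 (length 2)
  C: 110 (length 3)
  D: 100 (length 3)
  E: 101 (length 3)
  F: 1110 (length 4)
  G: 1111 (length 4)
Average length = Σ p(s) × length(s) = 2.7200 bits
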